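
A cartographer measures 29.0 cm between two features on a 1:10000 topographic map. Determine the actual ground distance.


ground = 29.0 cm * 10000 / 100 = 2900.0 m = 2.9 km

2.9 km


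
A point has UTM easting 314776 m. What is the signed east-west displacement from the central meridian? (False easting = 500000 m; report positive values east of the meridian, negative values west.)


displacement = 314776 - 500000 = -185224 m

-185224 m


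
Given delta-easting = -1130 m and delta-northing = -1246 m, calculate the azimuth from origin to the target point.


az = atan2(-1130, -1246) = -137.8 deg
adjusted to 0-360: 222.2 degrees

222.2 degrees


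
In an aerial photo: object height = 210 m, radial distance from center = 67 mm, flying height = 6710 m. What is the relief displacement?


d = h * r / H = 210 * 67 / 6710 = 2.1 mm

2.1 mm


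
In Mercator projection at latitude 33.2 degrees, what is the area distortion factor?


area_distortion = 1/cos^2(33.2) = 1.428

1.428


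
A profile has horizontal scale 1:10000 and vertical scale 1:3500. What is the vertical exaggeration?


VE = horizontal_scale / vertical_scale = 10000 / 3500 ≈ 2.9

2.9x


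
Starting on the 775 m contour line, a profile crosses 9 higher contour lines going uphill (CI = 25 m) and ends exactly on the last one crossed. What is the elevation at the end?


elevation = 775 + 9 * 25 = 1000 m

1000 m


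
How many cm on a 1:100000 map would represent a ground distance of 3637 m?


map_cm = 3637 * 100 / 100000 = 3.637 cm ≈ 3.64 cm

3.64 cm


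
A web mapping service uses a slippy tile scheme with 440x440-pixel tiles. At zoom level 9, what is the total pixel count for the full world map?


tiles per axis = 2^9 = 512
total tiles = 512^2 = 262144
pixels per axis = 512 * 440 = 225280
total pixels = 225280^2 = 50751078400

50751078400 pixels


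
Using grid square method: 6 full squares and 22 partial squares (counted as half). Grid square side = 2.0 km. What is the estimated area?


effective squares = 6 + 22 * 0.5 = 17.0
area = 17.0 * 4.0 = 68.0 km^2

68.0 km^2


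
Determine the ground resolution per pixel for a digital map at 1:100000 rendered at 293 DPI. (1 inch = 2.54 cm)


pixel_cm = 2.54 / 293 ≈ 0.008669 cm
ground = pixel_cm * 100000 / 100 = 2.54 * 100000 / (293 * 100) = 254000 / 29300 ≈ 8.67 m

8.67 m


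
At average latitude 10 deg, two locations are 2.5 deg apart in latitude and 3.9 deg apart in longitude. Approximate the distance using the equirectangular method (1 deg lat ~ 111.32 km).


dlat_km = 2.5 * 111.32 = 278.3
dlon_km = 3.9 * 111.32 * cos(10) ≈ 427.552
dist = sqrt(278.3^2 + 427.552^2) ≈ 510.1 km

510.1 km


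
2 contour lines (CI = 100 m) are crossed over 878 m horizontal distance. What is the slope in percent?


elevation change = 2 * 100 = 200 m
slope = 200 / 878 * 100 = 22.8%

22.8%


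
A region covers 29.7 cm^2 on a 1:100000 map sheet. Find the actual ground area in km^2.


ground_area = 29.7 * (100000/100)^2 = 29700000.0 m^2 = 29.7 km^2

29.7 km^2


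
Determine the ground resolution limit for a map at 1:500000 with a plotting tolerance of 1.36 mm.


ground = 1.36 mm * 500000 / 1000 = 680.0 m

680.0 m


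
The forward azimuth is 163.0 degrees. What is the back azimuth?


back azimuth = (163.0 + 180) mod 360 = 343.0 degrees

343.0 degrees


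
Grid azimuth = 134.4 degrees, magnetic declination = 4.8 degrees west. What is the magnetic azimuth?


magnetic azimuth = grid azimuth - declination (east +ve)
mag_az = 134.4 - -4.8 = 139.2 degrees

139.2 degrees


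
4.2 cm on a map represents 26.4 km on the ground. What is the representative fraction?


ground = 26.4 km = 2640000 cm; RF denominator = ground / map = 2640000 / 4.2 ≈ 628571; RF = 1:628571

1:628571


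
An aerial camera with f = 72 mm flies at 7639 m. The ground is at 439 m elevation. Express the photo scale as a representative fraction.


scale = f / (H - h) = 72 mm / 7200 m = 72 / 7200000 = 1:100000

1:100000


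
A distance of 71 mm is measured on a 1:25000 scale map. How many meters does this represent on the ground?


ground = 71 mm * 25000 / 1000 = 1775.0 m

1775.0 m


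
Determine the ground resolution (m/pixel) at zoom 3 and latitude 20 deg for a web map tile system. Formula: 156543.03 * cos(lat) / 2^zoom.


res = 156543.03 * cos(20) / 2^3 = 156543.03 * 0.93969262 / 8 = 18387.79 m/pixel

18387.79 m/pixel


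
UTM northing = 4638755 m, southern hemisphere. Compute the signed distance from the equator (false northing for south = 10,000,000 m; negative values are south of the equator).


For southern: actual = 4638755 - 10000000 = -5361245 m

-5361245 m


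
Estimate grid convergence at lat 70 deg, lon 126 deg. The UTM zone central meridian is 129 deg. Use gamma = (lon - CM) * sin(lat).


gamma = (126 - 129) * sin(70) = -3 * 0.939693 = -2.819 degrees

-2.819 degrees


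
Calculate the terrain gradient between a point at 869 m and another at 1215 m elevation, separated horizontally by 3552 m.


gradient = (1215 - 869) / 3552 = 346 / 3552 = 0.0974

0.0974


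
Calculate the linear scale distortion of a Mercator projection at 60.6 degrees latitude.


SF = 1 / cos(60.6) = 1 / 0.490904 = 2.037

2.037


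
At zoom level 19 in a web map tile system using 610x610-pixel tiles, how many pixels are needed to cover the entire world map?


tiles per axis = 2^19 = 524288
total tiles = 524288^2 = 274877906944
pixels per axis = 524288 * 610 = 319815680
total pixels = 319815680^2 = 102282069173862400

102282069173862400 pixels


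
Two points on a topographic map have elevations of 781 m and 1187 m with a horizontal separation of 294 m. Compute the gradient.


gradient = (1187 - 781) / 294 = 406 / 294 = 1.381

1.381


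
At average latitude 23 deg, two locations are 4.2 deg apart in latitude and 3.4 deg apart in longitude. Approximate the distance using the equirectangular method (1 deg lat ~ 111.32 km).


dlat_km = 4.2 * 111.32 = 467.544
dlon_km = 3.4 * 111.32 * cos(23) ≈ 348.4
dist = sqrt(467.544^2 + 348.4^2) ≈ 583.1 km

583.1 km


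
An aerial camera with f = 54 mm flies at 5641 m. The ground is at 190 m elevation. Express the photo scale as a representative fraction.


scale = f / (H - h) = 54 mm / 5451 m = 54 / 5451000 = 1:100944

1:100944


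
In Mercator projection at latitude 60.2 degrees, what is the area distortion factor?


area_distortion = 1/cos^2(60.2) = 4.049

4.049


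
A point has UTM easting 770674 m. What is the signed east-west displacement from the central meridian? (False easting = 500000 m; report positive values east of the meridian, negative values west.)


displacement = 770674 - 500000 = 270674 m

270674 m


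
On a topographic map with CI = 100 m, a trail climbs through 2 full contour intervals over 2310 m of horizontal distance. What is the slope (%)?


elevation change = 2 * 100 = 200 m
slope = 200 / 2310 * 100 = 8.7%

8.7%


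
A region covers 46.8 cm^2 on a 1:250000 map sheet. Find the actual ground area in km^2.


ground_area = 46.8 * (250000/100)^2 = 292500000.0 m^2 = 292.5 km^2

292.5 km^2


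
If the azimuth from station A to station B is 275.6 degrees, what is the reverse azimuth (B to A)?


back azimuth = (275.6 + 180) mod 360 = 95.6 degrees

95.6 degrees


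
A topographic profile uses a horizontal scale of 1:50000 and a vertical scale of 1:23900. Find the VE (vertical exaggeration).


VE = horizontal_scale / vertical_scale = 50000 / 23900 ≈ 2.1

2.1x


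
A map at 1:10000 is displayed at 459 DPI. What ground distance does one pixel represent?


pixel_cm = 2.54 / 459 ≈ 0.005534 cm
ground = pixel_cm * 10000 / 100 = 2.54 * 10000 / (459 * 100) = 25400 / 45900 ≈ 0.55 m

0.55 m


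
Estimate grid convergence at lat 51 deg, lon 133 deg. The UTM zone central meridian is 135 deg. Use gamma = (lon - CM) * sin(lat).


gamma = (133 - 135) * sin(51) = -2 * 0.777146 = -1.554 degrees

-1.554 degrees


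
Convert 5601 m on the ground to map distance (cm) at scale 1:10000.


map_cm = 5601 * 100 / 10000 = 56.01 cm

56.01 cm


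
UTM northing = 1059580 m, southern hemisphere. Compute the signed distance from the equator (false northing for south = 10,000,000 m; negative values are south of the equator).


For southern: actual = 1059580 - 10000000 = -8940420 m

-8940420 m


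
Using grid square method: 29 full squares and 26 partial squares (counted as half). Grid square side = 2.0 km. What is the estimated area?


effective squares = 29 + 26 * 0.5 = 42.0
area = 42.0 * 4.0 = 168.0 km^2

168.0 km^2


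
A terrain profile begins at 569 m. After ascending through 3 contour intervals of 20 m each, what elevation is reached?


elevation = 569 + 3 * 20 = 629 m

629 m


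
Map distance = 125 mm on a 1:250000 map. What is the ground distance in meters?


ground = 125 mm * 250000 / 1000 = 31250.0 m

31250.0 m


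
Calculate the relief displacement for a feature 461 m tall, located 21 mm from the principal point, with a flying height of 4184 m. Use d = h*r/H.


d = h * r / H = 461 * 21 / 4184 = 2.31 mm

2.31 mm


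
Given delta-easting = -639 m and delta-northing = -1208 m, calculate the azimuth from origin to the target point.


az = atan2(-639, -1208) = -152.1 deg
adjusted to 0-360: 207.9 degrees

207.9 degrees


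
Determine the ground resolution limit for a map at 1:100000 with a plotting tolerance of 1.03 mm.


ground = 1.03 mm * 100000 / 1000 = 103.0 m

103.0 m


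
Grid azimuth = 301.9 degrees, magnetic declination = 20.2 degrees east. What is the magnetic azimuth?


magnetic azimuth = grid azimuth - declination (east +ve)
mag_az = 301.9 - 20.2 = 281.7 degrees

281.7 degrees


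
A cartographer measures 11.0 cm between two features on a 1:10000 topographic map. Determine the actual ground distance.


ground = 11.0 cm * 10000 / 100 = 1100.0 m = 1.1 km

1.1 km


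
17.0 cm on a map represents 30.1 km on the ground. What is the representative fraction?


ground = 30.1 km = 3010000 cm; RF denominator = ground / map = 3010000 / 17.0 ≈ 177059; RF = 1:177059

1:177059


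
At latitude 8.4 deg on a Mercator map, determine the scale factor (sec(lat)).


SF = 1 / cos(8.4) = 1 / 0.989272 = 1.011

1.011


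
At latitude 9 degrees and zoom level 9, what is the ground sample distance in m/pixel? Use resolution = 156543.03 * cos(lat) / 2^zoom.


res = 156543.03 * cos(9) / 2^9 = 156543.03 * 0.98768834 / 512 = 301.98 m/pixel

301.98 m/pixel


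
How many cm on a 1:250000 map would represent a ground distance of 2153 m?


map_cm = 2153 * 100 / 250000 = 0.8612 cm ≈ 0.86 cm

0.86 cm


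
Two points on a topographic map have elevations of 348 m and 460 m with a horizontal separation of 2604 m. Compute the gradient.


gradient = (460 - 348) / 2604 = 112 / 2604 = 0.043

0.043


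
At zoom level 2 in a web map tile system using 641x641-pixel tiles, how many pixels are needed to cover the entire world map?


tiles per axis = 2^2 = 4
total tiles = 4^2 = 16
pixels per axis = 4 * 641 = 2564
total pixels = 2564^2 = 6574096

6574096 pixels


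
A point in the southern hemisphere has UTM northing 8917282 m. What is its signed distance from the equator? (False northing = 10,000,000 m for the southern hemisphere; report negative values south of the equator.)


For southern: actual = 8917282 - 10000000 = -1082718 m

-1082718 m


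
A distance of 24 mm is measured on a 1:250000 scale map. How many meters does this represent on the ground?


ground = 24 mm * 250000 / 1000 = 6000.0 m

6000.0 m


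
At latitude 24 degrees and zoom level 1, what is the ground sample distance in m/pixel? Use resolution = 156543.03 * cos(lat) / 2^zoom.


res = 156543.03 * cos(24) / 2^1 = 156543.03 * 0.91354546 / 2 = 71504.59 m/pixel

71504.59 m/pixel


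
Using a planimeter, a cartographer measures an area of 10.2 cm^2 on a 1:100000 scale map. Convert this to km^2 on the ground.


ground_area = 10.2 * (100000/100)^2 = 10200000.0 m^2 = 10.2 km^2

10.2 km^2


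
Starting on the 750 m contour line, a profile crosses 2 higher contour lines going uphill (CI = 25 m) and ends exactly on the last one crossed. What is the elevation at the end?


elevation = 750 + 2 * 25 = 800 m

800 m


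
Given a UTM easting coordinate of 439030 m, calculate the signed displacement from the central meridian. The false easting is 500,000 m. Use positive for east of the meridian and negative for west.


displacement = 439030 - 500000 = -60970 m

-60970 m


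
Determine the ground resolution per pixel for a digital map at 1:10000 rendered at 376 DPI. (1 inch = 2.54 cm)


pixel_cm = 2.54 / 376 ≈ 0.006755 cm
ground = pixel_cm * 10000 / 100 = 2.54 * 10000 / (376 * 100) = 25400 / 37600 ≈ 0.68 m

0.68 m


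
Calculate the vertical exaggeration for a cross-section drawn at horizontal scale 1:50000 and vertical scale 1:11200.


VE = horizontal_scale / vertical_scale = 50000 / 11200 ≈ 4.5

4.5x


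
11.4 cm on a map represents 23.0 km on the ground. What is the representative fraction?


ground = 23.0 km = 2300000 cm; RF denominator = ground / map = 2300000 / 11.4 ≈ 201754; RF = 1:201754

1:201754


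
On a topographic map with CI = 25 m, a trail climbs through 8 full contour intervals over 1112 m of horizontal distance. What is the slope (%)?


elevation change = 8 * 25 = 200 m
slope = 200 / 1112 * 100 = 18.0%

18.0%


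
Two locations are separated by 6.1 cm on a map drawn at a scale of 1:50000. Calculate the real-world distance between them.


ground = 6.1 cm * 50000 / 100 = 3050.0 m = 3.05 km

3.05 km


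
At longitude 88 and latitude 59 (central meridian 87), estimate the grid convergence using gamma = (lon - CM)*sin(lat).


gamma = (88 - 87) * sin(59) = 1 * 0.857167 = 0.857 degrees

0.857 degrees


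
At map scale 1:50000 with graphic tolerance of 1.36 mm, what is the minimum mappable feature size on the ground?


ground = 1.36 mm * 50000 / 1000 = 68.0 m

68.0 m


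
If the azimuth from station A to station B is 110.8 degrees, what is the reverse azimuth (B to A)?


back azimuth = (110.8 + 180) mod 360 = 290.8 degrees

290.8 degrees


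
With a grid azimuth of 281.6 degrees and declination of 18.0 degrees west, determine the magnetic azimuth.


magnetic azimuth = grid azimuth - declination (east +ve)
mag_az = 281.6 - -18.0 = 299.6 degrees

299.6 degrees


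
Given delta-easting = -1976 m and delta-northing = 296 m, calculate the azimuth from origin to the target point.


az = atan2(-1976, 296) = -81.5 deg
adjusted to 0-360: 278.5 degrees

278.5 degrees


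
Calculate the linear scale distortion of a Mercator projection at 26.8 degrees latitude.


SF = 1 / cos(26.8) = 1 / 0.892586 = 1.12

1.12


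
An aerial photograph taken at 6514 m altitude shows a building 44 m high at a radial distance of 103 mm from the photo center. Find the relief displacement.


d = h * r / H = 44 * 103 / 6514 = 0.7 mm

0.7 mm


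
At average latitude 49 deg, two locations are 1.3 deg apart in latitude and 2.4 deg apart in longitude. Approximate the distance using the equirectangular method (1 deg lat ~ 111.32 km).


dlat_km = 1.3 * 111.32 = 144.716
dlon_km = 2.4 * 111.32 * cos(49) ≈ 175.278
dist = sqrt(144.716^2 + 175.278^2) ≈ 227.3 km

227.3 km


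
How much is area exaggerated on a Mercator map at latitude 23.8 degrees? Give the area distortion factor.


area_distortion = 1/cos^2(23.8) = 1.195

1.195


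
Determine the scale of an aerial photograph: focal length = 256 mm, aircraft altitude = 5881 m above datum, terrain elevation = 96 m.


scale = f / (H - h) = 256 mm / 5785 m = 256 / 5785000 = 1:22598

1:22598


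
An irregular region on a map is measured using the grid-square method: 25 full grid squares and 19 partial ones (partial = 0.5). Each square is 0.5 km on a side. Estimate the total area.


effective squares = 25 + 19 * 0.5 = 34.5
area = 34.5 * 0.25 = 8.625 km^2

8.625 km^2


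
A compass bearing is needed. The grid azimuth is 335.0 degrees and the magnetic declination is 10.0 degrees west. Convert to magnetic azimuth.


magnetic azimuth = grid azimuth - declination (east +ve)
mag_az = 335.0 - -10.0 = 345.0 degrees

345.0 degrees


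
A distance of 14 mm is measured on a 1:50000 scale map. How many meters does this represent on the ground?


ground = 14 mm * 50000 / 1000 = 700.0 m

700.0 m


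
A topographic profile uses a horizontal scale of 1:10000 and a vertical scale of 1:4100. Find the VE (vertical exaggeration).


VE = horizontal_scale / vertical_scale = 10000 / 4100 ≈ 2.4

2.4x


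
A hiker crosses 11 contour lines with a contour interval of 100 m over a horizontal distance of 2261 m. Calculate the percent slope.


elevation change = 11 * 100 = 1100 m
slope = 1100 / 2261 * 100 = 48.7%

48.7%


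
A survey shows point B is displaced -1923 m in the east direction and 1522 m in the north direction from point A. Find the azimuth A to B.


az = atan2(-1923, 1522) = -51.6 deg
adjusted to 0-360: 308.4 degrees

308.4 degrees


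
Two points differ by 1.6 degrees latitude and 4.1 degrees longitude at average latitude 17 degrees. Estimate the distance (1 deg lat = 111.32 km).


dlat_km = 1.6 * 111.32 = 178.112
dlon_km = 4.1 * 111.32 * cos(17) ≈ 436.469
dist = sqrt(178.112^2 + 436.469^2) ≈ 471.4 km

471.4 km


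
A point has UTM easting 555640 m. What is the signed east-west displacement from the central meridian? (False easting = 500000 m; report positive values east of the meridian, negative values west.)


displacement = 555640 - 500000 = 55640 m

55640 m


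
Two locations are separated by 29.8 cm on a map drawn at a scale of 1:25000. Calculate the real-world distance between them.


ground = 29.8 cm * 25000 / 100 = 7450.0 m = 7.45 km

7.45 km


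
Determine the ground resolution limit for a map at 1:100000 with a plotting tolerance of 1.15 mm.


ground = 1.15 mm * 100000 / 1000 = 115.0 m

115.0 m


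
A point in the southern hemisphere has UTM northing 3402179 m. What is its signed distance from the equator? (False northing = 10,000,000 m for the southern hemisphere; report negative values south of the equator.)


For southern: actual = 3402179 - 10000000 = -6597821 m

-6597821 m


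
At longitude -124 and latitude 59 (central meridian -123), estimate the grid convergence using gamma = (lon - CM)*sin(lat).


gamma = (-124 - -123) * sin(59) = -1 * 0.857167 = -0.857 degrees

-0.857 degrees


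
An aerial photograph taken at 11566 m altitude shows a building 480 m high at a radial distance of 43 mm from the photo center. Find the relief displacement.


d = h * r / H = 480 * 43 / 11566 = 1.78 mm

1.78 mm


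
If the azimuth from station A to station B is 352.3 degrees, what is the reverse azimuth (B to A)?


back azimuth = (352.3 + 180) mod 360 = 172.3 degrees

172.3 degrees


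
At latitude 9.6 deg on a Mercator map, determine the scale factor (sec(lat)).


SF = 1 / cos(9.6) = 1 / 0.985996 = 1.014

1.014


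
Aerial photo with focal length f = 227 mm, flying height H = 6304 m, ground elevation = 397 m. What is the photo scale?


scale = f / (H - h) = 227 mm / 5907 m = 227 / 5907000 = 1:26022

1:26022


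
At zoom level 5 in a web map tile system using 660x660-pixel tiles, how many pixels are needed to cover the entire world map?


tiles per axis = 2^5 = 32
total tiles = 32^2 = 1024
pixels per axis = 32 * 660 = 21120
total pixels = 21120^2 = 446054400

446054400 pixels


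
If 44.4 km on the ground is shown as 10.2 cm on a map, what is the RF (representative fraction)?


ground = 44.4 km = 4440000 cm; RF denominator = ground / map = 4440000 / 10.2 ≈ 435294; RF = 1:435294

1:435294


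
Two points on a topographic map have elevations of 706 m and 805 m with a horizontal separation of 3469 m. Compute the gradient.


gradient = (805 - 706) / 3469 = 99 / 3469 = 0.0285

0.0285


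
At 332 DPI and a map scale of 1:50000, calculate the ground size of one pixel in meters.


pixel_cm = 2.54 / 332 ≈ 0.007651 cm
ground = pixel_cm * 50000 / 100 = 2.54 * 50000 / (332 * 100) = 127000 / 33200 ≈ 3.83 m

3.83 m


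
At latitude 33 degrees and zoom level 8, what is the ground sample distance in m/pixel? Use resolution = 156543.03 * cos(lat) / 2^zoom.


res = 156543.03 * cos(33) / 2^8 = 156543.03 * 0.83867057 / 256 = 512.84 m/pixel

512.84 m/pixel


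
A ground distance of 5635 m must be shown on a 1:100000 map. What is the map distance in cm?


map_cm = 5635 * 100 / 100000 = 5.635 cm ≈ 5.64 cm

5.64 cm


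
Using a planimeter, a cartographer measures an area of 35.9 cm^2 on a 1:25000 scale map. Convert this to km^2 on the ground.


ground_area = 35.9 * (25000/100)^2 = 2243750.0 m^2 = 2.24375 km^2 ≈ 2.244 km^2

2.244 km^2


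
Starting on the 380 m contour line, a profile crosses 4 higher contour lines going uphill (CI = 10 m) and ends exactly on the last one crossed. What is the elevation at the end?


elevation = 380 + 4 * 10 = 420 m

420 m


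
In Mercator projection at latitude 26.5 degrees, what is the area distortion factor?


area_distortion = 1/cos^2(26.5) = 1.249

1.249


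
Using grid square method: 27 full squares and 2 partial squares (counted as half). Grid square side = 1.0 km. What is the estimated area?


effective squares = 27 + 2 * 0.5 = 28.0
area = 28.0 * 1.0 = 28.0 km^2

28.0 km^2


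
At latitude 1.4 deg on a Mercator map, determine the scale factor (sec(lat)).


SF = 1 / cos(1.4) = 1 / 0.999701 = 1.0

1.0


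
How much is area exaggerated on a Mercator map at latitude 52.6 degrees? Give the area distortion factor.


area_distortion = 1/cos^2(52.6) = 2.711

2.711


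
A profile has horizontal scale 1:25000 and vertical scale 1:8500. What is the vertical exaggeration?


VE = horizontal_scale / vertical_scale = 25000 / 8500 ≈ 2.9

2.9x


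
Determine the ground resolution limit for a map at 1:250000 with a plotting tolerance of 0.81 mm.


ground = 0.81 mm * 250000 / 1000 = 202.5 m

202.5 m


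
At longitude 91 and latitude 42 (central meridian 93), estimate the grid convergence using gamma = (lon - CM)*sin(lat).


gamma = (91 - 93) * sin(42) = -2 * 0.669131 = -1.338 degrees

-1.338 degrees


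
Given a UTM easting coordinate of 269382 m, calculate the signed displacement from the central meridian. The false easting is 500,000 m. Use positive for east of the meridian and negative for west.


displacement = 269382 - 500000 = -230618 m

-230618 m


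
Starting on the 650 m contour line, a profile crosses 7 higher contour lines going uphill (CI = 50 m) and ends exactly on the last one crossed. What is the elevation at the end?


elevation = 650 + 7 * 50 = 1000 m

1000 m


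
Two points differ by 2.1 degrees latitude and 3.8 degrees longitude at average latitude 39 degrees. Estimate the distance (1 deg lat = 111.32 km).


dlat_km = 2.1 * 111.32 = 233.772
dlon_km = 3.8 * 111.32 * cos(39) ≈ 328.745
dist = sqrt(233.772^2 + 328.745^2) ≈ 403.4 km

403.4 km


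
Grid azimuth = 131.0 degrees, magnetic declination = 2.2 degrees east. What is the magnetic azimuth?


magnetic azimuth = grid azimuth - declination (east +ve)
mag_az = 131.0 - 2.2 = 128.8 degrees

128.8 degrees


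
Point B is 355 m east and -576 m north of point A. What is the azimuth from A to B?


az = atan2(355, -576) = 148.4 deg
adjusted to 0-360: 148.4 degrees

148.4 degrees


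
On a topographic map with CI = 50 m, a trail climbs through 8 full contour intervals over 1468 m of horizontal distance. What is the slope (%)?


elevation change = 8 * 50 = 400 m
slope = 400 / 1468 * 100 = 27.2%

27.2%


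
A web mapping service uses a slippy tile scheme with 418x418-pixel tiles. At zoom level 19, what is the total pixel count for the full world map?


tiles per axis = 2^19 = 524288
total tiles = 524288^2 = 274877906944
pixels per axis = 524288 * 418 = 219152384
total pixels = 219152384^2 = 48027767412883456

48027767412883456 pixels


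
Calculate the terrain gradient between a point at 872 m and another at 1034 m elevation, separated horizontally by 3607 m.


gradient = (1034 - 872) / 3607 = 162 / 3607 = 0.0449

0.0449


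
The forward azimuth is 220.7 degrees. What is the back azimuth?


back azimuth = (220.7 + 180) mod 360 = 40.7 degrees

40.7 degrees


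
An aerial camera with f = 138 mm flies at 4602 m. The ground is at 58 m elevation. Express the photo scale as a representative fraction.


scale = f / (H - h) = 138 mm / 4544 m = 138 / 4544000 = 1:32928

1:32928


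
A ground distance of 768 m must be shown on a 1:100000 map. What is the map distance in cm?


map_cm = 768 * 100 / 100000 = 0.768 cm ≈ 0.77 cm

0.77 cm


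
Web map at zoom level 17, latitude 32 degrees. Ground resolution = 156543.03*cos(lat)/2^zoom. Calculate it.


res = 156543.03 * cos(32) / 2^17 = 156543.03 * 0.8480481 / 131072 = 1.01 m/pixel

1.01 m/pixel


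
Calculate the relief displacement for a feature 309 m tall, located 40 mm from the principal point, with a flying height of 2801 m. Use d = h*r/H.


d = h * r / H = 309 * 40 / 2801 = 4.41 mm

4.41 mm


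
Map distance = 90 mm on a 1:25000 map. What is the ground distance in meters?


ground = 90 mm * 25000 / 1000 = 2250.0 m

2250.0 m


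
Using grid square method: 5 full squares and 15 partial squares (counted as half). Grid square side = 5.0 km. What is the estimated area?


effective squares = 5 + 15 * 0.5 = 12.5
area = 12.5 * 25.0 = 312.5 km^2

312.5 km^2


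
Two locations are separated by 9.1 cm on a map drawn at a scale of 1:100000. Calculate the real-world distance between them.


ground = 9.1 cm * 100000 / 100 = 9100.0 m = 9.1 km

9.1 km


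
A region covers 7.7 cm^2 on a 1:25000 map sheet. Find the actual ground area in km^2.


ground_area = 7.7 * (25000/100)^2 = 481250.0 m^2 = 0.48125 km^2 ≈ 0.481 km^2

0.481 km^2


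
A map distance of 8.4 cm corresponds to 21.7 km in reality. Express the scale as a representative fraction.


ground = 21.7 km = 2170000 cm; RF denominator = ground / map = 2170000 / 8.4 ≈ 258333; RF = 1:258333

1:258333


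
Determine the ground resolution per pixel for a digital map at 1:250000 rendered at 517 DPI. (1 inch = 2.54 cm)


pixel_cm = 2.54 / 517 ≈ 0.004913 cm
ground = pixel_cm * 250000 / 100 = 2.54 * 250000 / (517 * 100) = 635000 / 51700 ≈ 12.28 m

12.28 m


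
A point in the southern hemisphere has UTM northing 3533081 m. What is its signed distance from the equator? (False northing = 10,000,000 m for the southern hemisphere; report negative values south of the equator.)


For southern: actual = 3533081 - 10000000 = -6466919 m

-6466919 m


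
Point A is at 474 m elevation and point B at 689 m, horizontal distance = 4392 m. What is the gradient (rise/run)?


gradient = (689 - 474) / 4392 = 215 / 4392 = 0.049

0.049


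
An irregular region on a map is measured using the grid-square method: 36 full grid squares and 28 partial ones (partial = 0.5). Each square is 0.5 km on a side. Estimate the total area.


effective squares = 36 + 28 * 0.5 = 50.0
area = 50.0 * 0.25 = 12.5 km^2

12.5 km^2


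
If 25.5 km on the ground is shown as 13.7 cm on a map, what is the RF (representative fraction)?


ground = 25.5 km = 2550000 cm; RF denominator = ground / map = 2550000 / 13.7 ≈ 186131; RF = 1:186131

1:186131


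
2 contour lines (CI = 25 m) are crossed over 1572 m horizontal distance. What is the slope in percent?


elevation change = 2 * 25 = 50 m
slope = 50 / 1572 * 100 = 3.2%

3.2%


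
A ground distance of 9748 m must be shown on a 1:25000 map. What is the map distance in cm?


map_cm = 9748 * 100 / 25000 = 38.992 cm ≈ 38.99 cm

38.99 cm


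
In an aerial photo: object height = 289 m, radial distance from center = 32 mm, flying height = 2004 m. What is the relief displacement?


d = h * r / H = 289 * 32 / 2004 = 4.61 mm

4.61 mm


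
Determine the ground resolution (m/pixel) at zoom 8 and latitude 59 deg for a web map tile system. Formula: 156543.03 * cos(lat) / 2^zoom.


res = 156543.03 * cos(59) / 2^8 = 156543.03 * 0.51503807 / 256 = 314.94 m/pixel

314.94 m/pixel


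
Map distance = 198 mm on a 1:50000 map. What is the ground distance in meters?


ground = 198 mm * 50000 / 1000 = 9900.0 m

9900.0 m


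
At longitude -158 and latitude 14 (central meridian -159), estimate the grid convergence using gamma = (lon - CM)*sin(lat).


gamma = (-158 - -159) * sin(14) = 1 * 0.241922 = 0.242 degrees

0.242 degrees


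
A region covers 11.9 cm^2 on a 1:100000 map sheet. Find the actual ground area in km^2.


ground_area = 11.9 * (100000/100)^2 = 11900000.0 m^2 = 11.9 km^2

11.9 km^2


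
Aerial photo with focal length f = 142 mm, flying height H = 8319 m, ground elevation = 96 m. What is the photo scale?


scale = f / (H - h) = 142 mm / 8223 m = 142 / 8223000 = 1:57908

1:57908


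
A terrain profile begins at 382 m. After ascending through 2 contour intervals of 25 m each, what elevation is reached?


elevation = 382 + 2 * 25 = 432 m

432 m


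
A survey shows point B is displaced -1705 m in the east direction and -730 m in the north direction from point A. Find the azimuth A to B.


az = atan2(-1705, -730) = -113.2 deg
adjusted to 0-360: 246.8 degrees

246.8 degrees


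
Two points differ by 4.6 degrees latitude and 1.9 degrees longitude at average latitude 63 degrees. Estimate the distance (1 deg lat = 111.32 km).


dlat_km = 4.6 * 111.32 = 512.072
dlon_km = 1.9 * 111.32 * cos(63) ≈ 96.023
dist = sqrt(512.072^2 + 96.023^2) ≈ 521.0 km

521.0 km


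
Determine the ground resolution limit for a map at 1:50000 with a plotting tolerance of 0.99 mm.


ground = 0.99 mm * 50000 / 1000 = 49.5 m

49.5 m


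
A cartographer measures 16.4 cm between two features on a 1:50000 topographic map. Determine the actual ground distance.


ground = 16.4 cm * 50000 / 100 = 8200.0 m = 8.2 km

8.2 km


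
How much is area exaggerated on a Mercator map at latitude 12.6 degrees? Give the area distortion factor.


area_distortion = 1/cos^2(12.6) = 1.05

1.05


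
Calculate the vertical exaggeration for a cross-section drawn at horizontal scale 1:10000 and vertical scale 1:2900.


VE = horizontal_scale / vertical_scale = 10000 / 2900 ≈ 3.4

3.4x


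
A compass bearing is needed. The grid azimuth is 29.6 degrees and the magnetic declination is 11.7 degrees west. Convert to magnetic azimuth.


magnetic azimuth = grid azimuth - declination (east +ve)
mag_az = 29.6 - -11.7 = 41.3 degrees

41.3 degrees


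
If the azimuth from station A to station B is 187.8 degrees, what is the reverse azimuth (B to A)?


back azimuth = (187.8 + 180) mod 360 = 7.8 degrees

7.8 degrees


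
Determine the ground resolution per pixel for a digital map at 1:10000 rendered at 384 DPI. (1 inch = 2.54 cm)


pixel_cm = 2.54 / 384 ≈ 0.006615 cm
ground = pixel_cm * 10000 / 100 = 2.54 * 10000 / (384 * 100) = 25400 / 38400 ≈ 0.66 m

0.66 m


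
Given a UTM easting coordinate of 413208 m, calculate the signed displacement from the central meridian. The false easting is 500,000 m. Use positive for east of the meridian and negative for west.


displacement = 413208 - 500000 = -86792 m

-86792 m


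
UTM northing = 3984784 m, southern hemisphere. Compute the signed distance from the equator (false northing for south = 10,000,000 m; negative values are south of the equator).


For southern: actual = 3984784 - 10000000 = -6015216 m

-6015216 m


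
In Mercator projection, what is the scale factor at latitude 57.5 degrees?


SF = 1 / cos(57.5) = 1 / 0.5373 = 1.861

1.861


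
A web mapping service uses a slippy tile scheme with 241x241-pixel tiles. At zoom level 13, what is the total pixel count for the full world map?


tiles per axis = 2^13 = 8192
total tiles = 8192^2 = 67108864
pixels per axis = 8192 * 241 = 1974272
total pixels = 1974272^2 = 3897749929984

3897749929984 pixels


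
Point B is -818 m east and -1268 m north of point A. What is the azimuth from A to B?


az = atan2(-818, -1268) = -147.2 deg
adjusted to 0-360: 212.8 degrees

212.8 degrees


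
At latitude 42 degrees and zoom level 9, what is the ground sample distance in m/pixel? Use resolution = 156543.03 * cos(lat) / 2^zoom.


res = 156543.03 * cos(42) / 2^9 = 156543.03 * 0.74314483 / 512 = 227.22 m/pixel

227.22 m/pixel


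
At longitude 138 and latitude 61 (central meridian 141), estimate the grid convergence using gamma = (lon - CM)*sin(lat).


gamma = (138 - 141) * sin(61) = -3 * 0.87462 = -2.624 degrees

-2.624 degrees


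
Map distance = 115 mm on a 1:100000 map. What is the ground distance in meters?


ground = 115 mm * 100000 / 1000 = 11500.0 m

11500.0 m


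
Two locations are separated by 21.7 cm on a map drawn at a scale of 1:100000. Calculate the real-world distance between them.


ground = 21.7 cm * 100000 / 100 = 21700.0 m = 21.7 km

21.7 km


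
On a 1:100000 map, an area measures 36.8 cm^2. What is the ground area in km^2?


ground_area = 36.8 * (100000/100)^2 = 36800000.0 m^2 = 36.8 km^2

36.8 km^2


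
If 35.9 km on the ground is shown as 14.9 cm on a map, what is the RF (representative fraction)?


ground = 35.9 km = 3590000 cm; RF denominator = ground / map = 3590000 / 14.9 ≈ 240940; RF = 1:240940

1:240940


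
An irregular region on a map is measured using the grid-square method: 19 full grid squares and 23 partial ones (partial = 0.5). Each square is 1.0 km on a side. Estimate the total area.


effective squares = 19 + 23 * 0.5 = 30.5
area = 30.5 * 1.0 = 30.5 km^2

30.5 km^2


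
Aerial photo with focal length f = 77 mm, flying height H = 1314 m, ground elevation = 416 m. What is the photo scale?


scale = f / (H - h) = 77 mm / 898 m = 77 / 898000 = 1:11662

1:11662


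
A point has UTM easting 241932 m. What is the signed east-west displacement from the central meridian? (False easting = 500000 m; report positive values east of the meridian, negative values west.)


displacement = 241932 - 500000 = -258068 m

-258068 m


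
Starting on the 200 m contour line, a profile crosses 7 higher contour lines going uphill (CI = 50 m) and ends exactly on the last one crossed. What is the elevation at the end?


elevation = 200 + 7 * 50 = 550 m

550 m


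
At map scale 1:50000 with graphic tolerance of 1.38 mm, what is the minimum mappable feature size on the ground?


ground = 1.38 mm * 50000 / 1000 = 69.0 m

69.0 m


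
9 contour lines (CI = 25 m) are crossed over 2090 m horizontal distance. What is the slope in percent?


elevation change = 9 * 25 = 225 m
slope = 225 / 2090 * 100 = 10.8%

10.8%


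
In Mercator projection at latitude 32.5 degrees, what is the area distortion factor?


area_distortion = 1/cos^2(32.5) = 1.406

1.406


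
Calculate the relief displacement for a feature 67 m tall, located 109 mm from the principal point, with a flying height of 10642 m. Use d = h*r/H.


d = h * r / H = 67 * 109 / 10642 = 0.69 mm

0.69 mm


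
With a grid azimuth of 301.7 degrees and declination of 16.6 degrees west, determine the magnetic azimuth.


magnetic azimuth = grid azimuth - declination (east +ve)
mag_az = 301.7 - -16.6 = 318.3 degrees

318.3 degrees


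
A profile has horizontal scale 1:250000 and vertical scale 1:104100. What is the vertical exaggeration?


VE = horizontal_scale / vertical_scale = 250000 / 104100 ≈ 2.4

2.4x


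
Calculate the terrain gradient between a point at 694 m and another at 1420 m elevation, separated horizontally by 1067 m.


gradient = (1420 - 694) / 1067 = 726 / 1067 = 0.6804

0.6804


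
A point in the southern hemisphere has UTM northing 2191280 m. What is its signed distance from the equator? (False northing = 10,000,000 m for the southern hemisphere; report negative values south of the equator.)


For southern: actual = 2191280 - 10000000 = -7808720 m

-7808720 m


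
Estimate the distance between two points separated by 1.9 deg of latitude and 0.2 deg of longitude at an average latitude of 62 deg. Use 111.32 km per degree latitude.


dlat_km = 1.9 * 111.32 = 211.508
dlon_km = 0.2 * 111.32 * cos(62) ≈ 10.452
dist = sqrt(211.508^2 + 10.452^2) ≈ 211.8 km

211.8 km


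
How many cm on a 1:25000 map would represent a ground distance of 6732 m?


map_cm = 6732 * 100 / 25000 = 26.928 cm ≈ 26.93 cm

26.93 cm


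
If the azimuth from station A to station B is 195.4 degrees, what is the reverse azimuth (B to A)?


back azimuth = (195.4 + 180) mod 360 = 15.4 degrees

15.4 degrees


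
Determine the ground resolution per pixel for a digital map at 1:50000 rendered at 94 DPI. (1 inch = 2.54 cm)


pixel_cm = 2.54 / 94 ≈ 0.027021 cm
ground = pixel_cm * 50000 / 100 = 2.54 * 50000 / (94 * 100) = 127000 / 9400 ≈ 13.51 m

13.51 m


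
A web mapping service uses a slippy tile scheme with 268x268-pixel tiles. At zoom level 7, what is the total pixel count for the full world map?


tiles per axis = 2^7 = 128
total tiles = 128^2 = 16384
pixels per axis = 128 * 268 = 34304
total pixels = 34304^2 = 1176764416

1176764416 pixels


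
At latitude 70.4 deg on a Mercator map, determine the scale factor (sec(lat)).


SF = 1 / cos(70.4) = 1 / 0.335452 = 2.981

2.981


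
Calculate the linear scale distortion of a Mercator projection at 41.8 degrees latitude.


SF = 1 / cos(41.8) = 1 / 0.745476 = 1.341

1.341


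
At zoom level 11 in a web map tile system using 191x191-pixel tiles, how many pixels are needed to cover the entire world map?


tiles per axis = 2^11 = 2048
total tiles = 2048^2 = 4194304
pixels per axis = 2048 * 191 = 391168
total pixels = 391168^2 = 153012404224

153012404224 pixels


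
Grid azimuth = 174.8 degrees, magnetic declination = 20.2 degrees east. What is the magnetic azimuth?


magnetic azimuth = grid azimuth - declination (east +ve)
mag_az = 174.8 - 20.2 = 154.6 degrees

154.6 degrees


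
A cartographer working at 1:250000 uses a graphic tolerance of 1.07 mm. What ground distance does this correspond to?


ground = 1.07 mm * 250000 / 1000 = 267.5 m

267.5 m


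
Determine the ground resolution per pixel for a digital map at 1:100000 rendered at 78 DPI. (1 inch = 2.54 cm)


pixel_cm = 2.54 / 78 ≈ 0.032564 cm
ground = pixel_cm * 100000 / 100 = 2.54 * 100000 / (78 * 100) = 254000 / 7800 ≈ 32.56 m

32.56 m


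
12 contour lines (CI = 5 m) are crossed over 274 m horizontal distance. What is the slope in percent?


elevation change = 12 * 5 = 60 m
slope = 60 / 274 * 100 = 21.9%

21.9%


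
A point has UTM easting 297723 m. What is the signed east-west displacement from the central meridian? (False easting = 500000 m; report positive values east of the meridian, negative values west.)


displacement = 297723 - 500000 = -202277 m

-202277 m


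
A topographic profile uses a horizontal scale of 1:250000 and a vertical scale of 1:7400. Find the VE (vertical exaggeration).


VE = horizontal_scale / vertical_scale = 250000 / 7400 ≈ 33.8

33.8x


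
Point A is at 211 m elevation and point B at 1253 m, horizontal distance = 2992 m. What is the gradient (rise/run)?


gradient = (1253 - 211) / 2992 = 1042 / 2992 = 0.3483

0.3483


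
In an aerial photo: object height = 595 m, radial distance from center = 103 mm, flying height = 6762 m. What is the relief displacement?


d = h * r / H = 595 * 103 / 6762 = 9.06 mm

9.06 mm
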